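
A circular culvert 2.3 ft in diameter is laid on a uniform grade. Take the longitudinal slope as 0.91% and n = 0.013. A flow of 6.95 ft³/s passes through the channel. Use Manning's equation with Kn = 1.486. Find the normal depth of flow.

Manning's equation rearranged: A R^(2/3) = nQ / (1.486·√S) = 0.013 × 6.95 / (1.486 × √0.0091) = 0.6374.
At y = 0.508 ft: A R^(2/3) = 0.3073 — short.
At y = 0.736 ft: A R^(2/3) = 0.6371 — matches.

y_n = 0.736 ft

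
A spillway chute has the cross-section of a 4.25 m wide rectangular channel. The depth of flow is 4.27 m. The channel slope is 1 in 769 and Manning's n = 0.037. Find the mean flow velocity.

Flow area A = b·y = 4.25 × 4.27 = 18.15 m². Wetted perimeter P = b + 2y = 4.25 + 2×4.27 = 12.79 m.
Hydraulic radius R = A/P = 18.15/12.79 = 1.419 m.
From Manning's equation, V = (1/n) R^(2/3) S^(1/2) = (1/0.037) × 1.419^(2/3) × 0.0013^(1/2) = 1.23 m/s.

V = 1.23 m/s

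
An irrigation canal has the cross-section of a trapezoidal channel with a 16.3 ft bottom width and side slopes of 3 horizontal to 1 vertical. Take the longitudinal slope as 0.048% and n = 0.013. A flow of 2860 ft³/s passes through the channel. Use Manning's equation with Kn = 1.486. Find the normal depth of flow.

Manning's equation rearranged: A R^(2/3) = nQ / (1.486·√S) = 0.013 × 2860 / (1.486 × √0.00048) = 1142.
Trying y = 9.82 ft: A R^(2/3) = 1439 — too large.
Trying y = 7.56 ft: A R^(2/3) = 814.7 — too small.
Trying y = 8.84 ft: A R^(2/3) = 1142 — close enough.

y_n = 8.84 ft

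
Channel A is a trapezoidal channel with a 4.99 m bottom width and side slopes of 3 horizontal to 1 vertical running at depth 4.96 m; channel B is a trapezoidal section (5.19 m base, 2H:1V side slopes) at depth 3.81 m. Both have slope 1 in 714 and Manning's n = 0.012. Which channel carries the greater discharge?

Channel A: With bottom width b = 4.99 m and side slope z = 3: A = (b + zy)y = (4.99 + 3×4.96)×4.96 = 98.56 m²; P = b + 2y√(1+z²) = 4.99 + 2×4.96×3.162 = 36.36 m. Hydraulic radius R = A/P = 98.56/36.36 = 2.711 m. Q_A = (1/0.012)·98.56·2.711^(2/3)·√0.001401 = 597.5 m³/s.
Channel B: With bottom width b = 5.19 m and side slope z = 2: A = (b + zy)y = (5.19 + 2×3.81)×3.81 = 48.81 m²; P = b + 2y√(1+z²) = 5.19 + 2×3.81×2.236 = 22.23 m. Hydraulic radius R = A/P = 48.81/22.23 = 2.196 m. Q_B = (1/0.012)·48.81·2.196^(2/3)·√0.001401 = 257.1 m³/s.
Q_A = 597.5 m³/s vs Q_B = 257.1 m³/s, so channel A carries more.

channel A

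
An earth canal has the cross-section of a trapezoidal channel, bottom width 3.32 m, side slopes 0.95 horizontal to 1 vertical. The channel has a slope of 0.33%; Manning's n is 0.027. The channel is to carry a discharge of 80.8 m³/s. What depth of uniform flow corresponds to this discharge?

y_n = 3.68 m

Manning's equation rearranged: A R^(2/3) = nQ / (1·√S) = 0.027 × 80.8 / (√0.0033) = 37.98.
Try y = 4.01 m: A R^(2/3) = 45.2 — too large.
Try y = 2.98 m: A R^(2/3) = 24.95 — too small.
Try y = 3.68 m: A R^(2/3) = 37.96 — ≈ 37.98.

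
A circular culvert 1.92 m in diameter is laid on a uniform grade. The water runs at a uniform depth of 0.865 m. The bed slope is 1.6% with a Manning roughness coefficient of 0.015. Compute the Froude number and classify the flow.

supercritical

For a circular section of diameter D = 1.92 m at depth y = 0.865 m, the central angle is θ = 2 arccos(1 − 2y/D) = 2.943 rad. Then A = (D²/8)(θ − sin θ) = 1.266 m² and P = Dθ/2 = 2.826 m.
Hydraulic radius R = A/P = 1.266/2.826 = 0.4479 m.
V = (1/n) R^(2/3) √S = (1/0.015) × 0.4479^(2/3) × √0.016 = 4.936 m/s. Hydraulic depth D_h = A/T = 1.266/1.911 = 0.6624 m.
Froude number Fr = V/√(g·D_h) = 4.936/√(9.81×0.6624) = 1.94, which is greater than 1, so the flow is supercritical.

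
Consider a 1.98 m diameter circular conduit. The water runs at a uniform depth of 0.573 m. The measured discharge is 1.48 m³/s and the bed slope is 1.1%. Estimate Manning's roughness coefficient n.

For a circular section of diameter D = 1.98 m at depth y = 0.573 m, the central angle is θ = 2 arccos(1 − 2y/D) = 2.272 rad. Then A = (D²/8)(θ − sin θ) = 0.739 m² and P = Dθ/2 = 2.249 m.
Hydraulic radius R = A/P = 0.739/2.249 = 0.3285 m.
Rearranging Manning's equation: n = (1/Q) A R^(2/3) S^(1/2) = (1/1.48) × 0.739 × 0.3285^(2/3) × √0.011 = 0.0249.

n = 0.0249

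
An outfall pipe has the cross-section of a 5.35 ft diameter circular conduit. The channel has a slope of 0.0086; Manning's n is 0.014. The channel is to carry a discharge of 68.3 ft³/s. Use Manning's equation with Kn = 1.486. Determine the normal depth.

y_n = 1.84 ft

Manning's equation rearranged: A R^(2/3) = nQ / (1.486·√S) = 0.014 × 68.3 / (1.486 × √0.0086) = 6.939.
Try y = 1.62 ft: A R^(2/3) = 5.441 — too small.
Try y = 2.03 ft: A R^(2/3) = 8.345 — too large.
Try y = 1.84 ft: A R^(2/3) = 6.942 — matches.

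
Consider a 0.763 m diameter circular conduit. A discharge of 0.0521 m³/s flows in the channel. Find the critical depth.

y_c = 0.135 m

At critical depth, Q² T / (g A³) = 1, i.e. A³/T = Q²/g = 0.0521²/9.81 = 0.0002767.
Try y = 0.0924 m: A³/T = 0.00006276 — low.
Try y = 0.135 m: A³/T = 0.0002795 — matches.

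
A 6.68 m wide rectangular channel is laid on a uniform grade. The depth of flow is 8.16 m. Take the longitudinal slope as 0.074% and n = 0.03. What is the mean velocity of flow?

V = 1.61 m/s

Flow area A = b·y = 6.68 × 8.16 = 54.51 m². Wetted perimeter P = b + 2y = 6.68 + 2×8.16 = 23 m.
Hydraulic radius R = A/P = 54.51/23 = 2.37 m.
From Manning's equation, V = (1/n) R^(2/3) S^(1/2) = (1/0.03) × 2.37^(2/3) × 0.00074^(1/2) = 1.61 m/s.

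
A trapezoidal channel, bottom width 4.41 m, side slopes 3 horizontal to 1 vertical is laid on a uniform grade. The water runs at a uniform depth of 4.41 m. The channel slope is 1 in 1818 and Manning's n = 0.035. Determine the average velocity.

V = 1.2 m/s

With bottom width b = 4.41 m and side slope z = 3: A = (b + zy)y = (4.41 + 3×4.41)×4.41 = 77.79 m²; P = b + 2y√(1+z²) = 4.41 + 2×4.41×3.162 = 32.3 m.
Hydraulic radius R = A/P = 77.79/32.3 = 2.408 m.
From Manning's equation, V = (1/n) R^(2/3) S^(1/2) = (1/0.035) × 2.408^(2/3) × 0.0005501^(1/2) = 1.2 m/s.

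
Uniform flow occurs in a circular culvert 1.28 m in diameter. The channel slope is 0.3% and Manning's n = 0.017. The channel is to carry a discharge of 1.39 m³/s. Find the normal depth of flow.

Manning's equation rearranged: A R^(2/3) = nQ / (1·√S) = 0.017 × 1.39 / (√0.003) = 0.4314.
Trying y = 1.02 m: A R^(2/3) = 0.5862 — high.
Trying y = 0.555 m: A R^(2/3) = 0.2347 — low.
Trying y = 0.802 m: A R^(2/3) = 0.4317 — matches.

y_n = 0.802 m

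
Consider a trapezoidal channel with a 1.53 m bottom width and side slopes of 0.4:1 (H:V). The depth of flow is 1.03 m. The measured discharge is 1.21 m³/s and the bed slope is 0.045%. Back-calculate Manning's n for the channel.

With bottom width b = 1.53 m and side slope z = 0.4: A = (b + zy)y = (1.53 + 0.4×1.03)×1.03 = 2 m²; P = b + 2y√(1+z²) = 1.53 + 2×1.03×1.077 = 3.749 m.
Hydraulic radius R = A/P = 2/3.749 = 0.5336 m.
Rearranging Manning's equation: n = (1/Q) A R^(2/3) S^(1/2) = (1/1.21) × 2 × 0.5336^(2/3) × √0.00045 = 0.0231.

n = 0.0231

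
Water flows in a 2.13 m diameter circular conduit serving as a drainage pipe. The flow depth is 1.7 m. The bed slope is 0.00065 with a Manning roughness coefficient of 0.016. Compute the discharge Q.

Q = 3.64 m³/s

For a circular section of diameter D = 2.13 m at depth y = 1.7 m, the central angle is θ = 2 arccos(1 − 2y/D) = 4.419 rad. Then A = (D²/8)(θ − sin θ) = 3.049 m² and P = Dθ/2 = 4.706 m.
Hydraulic radius R = A/P = 3.049/4.706 = 0.6479 m.
Manning's equation: Q = (1/n) A R^(2/3) S^(1/2) = (1/0.016) × 3.049 × 0.6479^(2/3) × 0.00065^(1/2) = 3.64 m³/s.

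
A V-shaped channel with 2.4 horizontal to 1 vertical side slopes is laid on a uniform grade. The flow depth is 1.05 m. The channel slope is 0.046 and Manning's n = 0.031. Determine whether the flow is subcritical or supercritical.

supercritical

For a triangular section with side slope z = 2.4: A = zy² = 2.4×1.05² = 2.646 m²; P = 2y√(1+z²) = 2×1.05×2.6 = 5.46 m.
Hydraulic radius R = A/P = 2.646/5.46 = 0.4846 m.
V = (1/n) R^(2/3) √S = (1/0.031) × 0.4846^(2/3) × √0.046 = 4.269 m/s. Hydraulic depth D_h = A/T = 2.646/5.04 = 0.525 m.
Froude number Fr = V/√(g·D_h) = 4.269/√(9.81×0.525) = 1.88, which is greater than 1, so the flow is supercritical.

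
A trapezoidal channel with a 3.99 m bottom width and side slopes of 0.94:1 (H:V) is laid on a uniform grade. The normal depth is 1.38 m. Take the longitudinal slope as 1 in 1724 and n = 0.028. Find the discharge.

With bottom width b = 3.99 m and side slope z = 0.94: A = (b + zy)y = (3.99 + 0.94×1.38)×1.38 = 7.296 m²; P = b + 2y√(1+z²) = 3.99 + 2×1.38×1.372 = 7.778 m.
Hydraulic radius R = A/P = 7.296/7.778 = 0.9381 m.
Manning's equation: Q = (1/n) A R^(2/3) S^(1/2) = (1/0.028) × 7.296 × 0.9381^(2/3) × 0.00058^(1/2) = 6.01 m³/s.

Q = 6.01 m³/s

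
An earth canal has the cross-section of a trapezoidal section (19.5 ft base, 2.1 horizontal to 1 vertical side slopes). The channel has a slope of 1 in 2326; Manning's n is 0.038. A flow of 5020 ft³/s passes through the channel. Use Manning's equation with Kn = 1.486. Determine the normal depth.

y_n = 20.2 ft

Manning's equation rearranged: A R^(2/3) = nQ / (1.486·√S) = 0.038 × 5020 / (1.486 × √0.0004299) = 6191.
Trying y = 23.7 ft: A R^(2/3) = 8914 — over.
Trying y = 20.2 ft: A R^(2/3) = 6195 — ≈ 6191.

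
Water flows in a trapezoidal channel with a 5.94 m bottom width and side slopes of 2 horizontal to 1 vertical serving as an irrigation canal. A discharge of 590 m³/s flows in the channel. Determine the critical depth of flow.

y_c = 5.78 m

At critical depth, Q² T / (g A³) = 1, i.e. A³/T = Q²/g = 590²/9.81 = 35480.
At y = 4.37 m: A³/T = 11270 — short.
At y = 5.78 m: A³/T = 35610 — ≈ 35480.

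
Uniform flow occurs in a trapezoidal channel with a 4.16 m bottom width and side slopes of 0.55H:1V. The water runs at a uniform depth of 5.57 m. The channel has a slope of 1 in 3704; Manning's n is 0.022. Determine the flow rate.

Q = 53.6 m³/s

With bottom width b = 4.16 m and side slope z = 0.55: A = (b + zy)y = (4.16 + 0.55×5.57)×5.57 = 40.23 m²; P = b + 2y√(1+z²) = 4.16 + 2×5.57×1.141 = 16.87 m.
Hydraulic radius R = A/P = 40.23/16.87 = 2.384 m.
Manning's equation: Q = (1/n) A R^(2/3) S^(1/2) = (1/0.022) × 40.23 × 2.384^(2/3) × 0.00027^(1/2) = 53.6 m³/s.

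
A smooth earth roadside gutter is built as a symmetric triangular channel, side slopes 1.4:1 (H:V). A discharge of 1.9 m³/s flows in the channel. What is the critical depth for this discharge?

y_c = 0.822 m

At critical depth, Q² T / (g A³) = 1, i.e. A³/T = Q²/g = 1.9²/9.81 = 0.368.
At y = 0.673 m: A³/T = 0.1353 — too small.
At y = 0.93 m: A³/T = 0.6818 — too large.
At y = 0.822 m: A³/T = 0.3678 — matches.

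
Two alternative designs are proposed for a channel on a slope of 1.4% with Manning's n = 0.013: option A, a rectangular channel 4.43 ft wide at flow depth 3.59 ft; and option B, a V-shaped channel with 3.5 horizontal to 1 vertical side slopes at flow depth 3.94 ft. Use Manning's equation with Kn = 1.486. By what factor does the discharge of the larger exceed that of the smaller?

Channel A: Flow area A = b·y = 4.43 × 3.59 = 15.9 ft². Wetted perimeter P = b + 2y = 4.43 + 2×3.59 = 11.61 ft. Hydraulic radius R = A/P = 15.9/11.61 = 1.37 ft. Q_A = (1.486/0.013)·15.9·1.37^(2/3)·√0.014 = 265.3 ft³/s.
Channel B: For a triangular section with side slope z = 3.5: A = zy² = 3.5×3.94² = 54.33 ft²; P = 2y√(1+z²) = 2×3.94×3.64 = 28.68 ft. Hydraulic radius R = A/P = 54.33/28.68 = 1.894 ft. Q_B = (1.486/0.013)·54.33·1.894^(2/3)·√0.014 = 1125 ft³/s.
The larger discharge is 1125 ft³/s and the smaller is 265.3 ft³/s; the ratio is 4.24.

4.24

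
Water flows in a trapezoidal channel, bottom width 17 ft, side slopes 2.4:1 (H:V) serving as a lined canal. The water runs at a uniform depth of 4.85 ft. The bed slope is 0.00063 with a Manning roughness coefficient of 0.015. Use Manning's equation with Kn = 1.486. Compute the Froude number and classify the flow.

subcritical

With bottom width b = 17 ft and side slope z = 2.4: A = (b + zy)y = (17 + 2.4×4.85)×4.85 = 138.9 ft²; P = b + 2y√(1+z²) = 17 + 2×4.85×2.6 = 42.22 ft.
Hydraulic radius R = A/P = 138.9/42.22 = 3.29 ft.
V = (1.486/n) R^(2/3) √S = (1.486/0.015) × 3.29^(2/3) × √0.00063 = 5.5 ft/s. Hydraulic depth D_h = A/T = 138.9/40.28 = 3.448 ft.
Froude number Fr = V/√(g·D_h) = 5.5/√(32.2×3.448) = 0.522, which is less than 1, so the flow is subcritical.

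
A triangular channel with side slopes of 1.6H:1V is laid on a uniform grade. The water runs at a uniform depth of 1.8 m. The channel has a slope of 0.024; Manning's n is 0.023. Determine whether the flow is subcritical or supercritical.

For a triangular section with side slope z = 1.6: A = zy² = 1.6×1.8² = 5.184 m²; P = 2y√(1+z²) = 2×1.8×1.887 = 6.792 m.
Hydraulic radius R = A/P = 5.184/6.792 = 0.7632 m.
V = (1/n) R^(2/3) √S = (1/0.023) × 0.7632^(2/3) × √0.024 = 5.625 m/s. Hydraulic depth D_h = A/T = 5.184/5.76 = 0.9 m.
Froude number Fr = V/√(g·D_h) = 5.625/√(9.81×0.9) = 1.89, which is greater than 1, so the flow is supercritical.

supercritical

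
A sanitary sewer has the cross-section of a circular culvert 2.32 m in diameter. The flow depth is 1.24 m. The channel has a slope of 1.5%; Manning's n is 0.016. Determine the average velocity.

V = 5.47 m/s

For a circular section of diameter D = 2.32 m at depth y = 1.24 m, the central angle is θ = 2 arccos(1 − 2y/D) = 3.28 rad. Then A = (D²/8)(θ − sin θ) = 2.299 m² and P = Dθ/2 = 3.804 m.
Hydraulic radius R = A/P = 2.299/3.804 = 0.6043 m.
From Manning's equation, V = (1/n) R^(2/3) S^(1/2) = (1/0.016) × 0.6043^(2/3) × 0.015^(1/2) = 5.47 m/s.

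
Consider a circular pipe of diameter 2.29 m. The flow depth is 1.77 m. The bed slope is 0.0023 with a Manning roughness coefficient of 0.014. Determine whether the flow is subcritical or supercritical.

For a circular section of diameter D = 2.29 m at depth y = 1.77 m, the central angle is θ = 2 arccos(1 − 2y/D) = 4.296 rad. Then A = (D²/8)(θ − sin θ) = 3.416 m² and P = Dθ/2 = 4.919 m.
Hydraulic radius R = A/P = 3.416/4.919 = 0.6944 m.
V = (1/n) R^(2/3) √S = (1/0.014) × 0.6944^(2/3) × √0.0023 = 2.686 m/s. Hydraulic depth D_h = A/T = 3.416/1.919 = 1.78 m.
Froude number Fr = V/√(g·D_h) = 2.686/√(9.81×1.78) = 0.643, which is less than 1, so the flow is subcritical.

subcritical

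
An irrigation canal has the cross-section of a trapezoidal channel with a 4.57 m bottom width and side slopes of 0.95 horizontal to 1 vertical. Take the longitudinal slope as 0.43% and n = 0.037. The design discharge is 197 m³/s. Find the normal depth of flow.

Manning's equation rearranged: A R^(2/3) = nQ / (1·√S) = 0.037 × 197 / (√0.0043) = 111.2.
Trying y = 4.16 m: A R^(2/3) = 60.14 — short.
Trying y = 5.65 m: A R^(2/3) = 111.2 — ≈ 111.2.

y_n = 5.65 m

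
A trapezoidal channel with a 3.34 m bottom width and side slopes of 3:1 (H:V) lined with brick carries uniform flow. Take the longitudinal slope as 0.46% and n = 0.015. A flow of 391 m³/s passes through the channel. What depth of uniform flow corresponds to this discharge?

y_n = 3.73 m

Manning's equation rearranged: A R^(2/3) = nQ / (1·√S) = 0.015 × 391 / (√0.0046) = 86.47.
Trying y = 2.99 m: A R^(2/3) = 51.48 — low.
Trying y = 4.13 m: A R^(2/3) = 110.1 — high.
Trying y = 3.73 m: A R^(2/3) = 86.39 — matches.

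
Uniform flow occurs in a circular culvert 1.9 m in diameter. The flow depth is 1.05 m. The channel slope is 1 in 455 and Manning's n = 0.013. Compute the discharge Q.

Q = 3.67 m³/s

For a circular section of diameter D = 1.9 m at depth y = 1.05 m, the central angle is θ = 2 arccos(1 − 2y/D) = 3.353 rad. Then A = (D²/8)(θ − sin θ) = 1.607 m² and P = Dθ/2 = 3.185 m.
Hydraulic radius R = A/P = 1.607/3.185 = 0.5047 m.
Manning's equation: Q = (1/n) A R^(2/3) S^(1/2) = (1/0.013) × 1.607 × 0.5047^(2/3) × 0.002198^(1/2) = 3.67 m³/s.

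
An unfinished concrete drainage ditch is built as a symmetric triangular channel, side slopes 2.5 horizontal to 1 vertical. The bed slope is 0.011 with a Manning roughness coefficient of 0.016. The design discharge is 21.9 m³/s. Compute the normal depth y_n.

Manning's equation rearranged: A R^(2/3) = nQ / (1·√S) = 0.016 × 21.9 / (√0.011) = 3.341.
At y = 1.02 m: A R^(2/3) = 1.58 — low.
At y = 1.53 m: A R^(2/3) = 4.659 — high.
At y = 1.35 m: A R^(2/3) = 3.337 — ≈ 3.341.

y_n = 1.35 m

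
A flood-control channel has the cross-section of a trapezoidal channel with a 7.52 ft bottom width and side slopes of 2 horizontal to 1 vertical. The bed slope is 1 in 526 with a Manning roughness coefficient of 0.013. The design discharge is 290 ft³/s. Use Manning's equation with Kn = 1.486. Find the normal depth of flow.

y_n = 2.88 ft

Manning's equation rearranged: A R^(2/3) = nQ / (1.486·√S) = 0.013 × 290 / (1.486 × √0.001901) = 58.19.
Try y = 2.28 ft: A R^(2/3) = 36.96 — short.
Try y = 3.19 ft: A R^(2/3) = 71.21 — over.
Try y = 2.88 ft: A R^(2/3) = 58.15 — close enough.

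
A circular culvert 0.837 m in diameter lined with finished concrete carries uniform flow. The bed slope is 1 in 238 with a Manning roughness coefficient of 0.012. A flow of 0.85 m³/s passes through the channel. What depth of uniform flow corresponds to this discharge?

Manning's equation rearranged: A R^(2/3) = nQ / (1·√S) = 0.012 × 0.85 / (√0.004202) = 0.1574.
At y = 0.428 m: A R^(2/3) = 0.1007 — low.
At y = 0.572 m: A R^(2/3) = 0.1573 — ≈ 0.1574.

y_n = 0.572 m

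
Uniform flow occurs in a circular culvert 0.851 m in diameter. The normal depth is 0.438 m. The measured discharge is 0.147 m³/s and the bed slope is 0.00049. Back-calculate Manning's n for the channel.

For a circular section of diameter D = 0.851 m at depth y = 0.438 m, the central angle is θ = 2 arccos(1 − 2y/D) = 3.2 rad. Then A = (D²/8)(θ − sin θ) = 0.295 m² and P = Dθ/2 = 1.362 m.
Hydraulic radius R = A/P = 0.295/1.362 = 0.2167 m.
Rearranging Manning's equation: n = (1/Q) A R^(2/3) S^(1/2) = (1/0.147) × 0.295 × 0.2167^(2/3) × √0.00049 = 0.016.

n = 0.016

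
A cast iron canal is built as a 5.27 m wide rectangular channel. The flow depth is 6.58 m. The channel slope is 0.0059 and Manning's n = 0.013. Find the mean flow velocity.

V = 9.01 m/s

Flow area A = b·y = 5.27 × 6.58 = 34.68 m². Wetted perimeter P = b + 2y = 5.27 + 2×6.58 = 18.43 m.
Hydraulic radius R = A/P = 34.68/18.43 = 1.882 m.
From Manning's equation, V = (1/n) R^(2/3) S^(1/2) = (1/0.013) × 1.882^(2/3) × 0.0059^(1/2) = 9.01 m/s.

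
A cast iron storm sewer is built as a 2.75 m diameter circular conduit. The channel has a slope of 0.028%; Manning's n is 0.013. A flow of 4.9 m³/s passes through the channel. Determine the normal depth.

y_n = 1.9 m

Manning's equation rearranged: A R^(2/3) = nQ / (1·√S) = 0.013 × 4.9 / (√0.00028) = 3.807.
At y = 1.69 m: A R^(2/3) = 3.223 — too small.
At y = 2.07 m: A R^(2/3) = 4.237 — too large.
At y = 1.9 m: A R^(2/3) = 3.807 — close enough.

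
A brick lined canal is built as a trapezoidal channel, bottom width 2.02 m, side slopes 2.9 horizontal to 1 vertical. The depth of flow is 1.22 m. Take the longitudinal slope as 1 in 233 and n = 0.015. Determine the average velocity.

With bottom width b = 2.02 m and side slope z = 2.9: A = (b + zy)y = (2.02 + 2.9×1.22)×1.22 = 6.781 m²; P = b + 2y√(1+z²) = 2.02 + 2×1.22×3.068 = 9.505 m.
Hydraulic radius R = A/P = 6.781/9.505 = 0.7134 m.
From Manning's equation, V = (1/n) R^(2/3) S^(1/2) = (1/0.015) × 0.7134^(2/3) × 0.004292^(1/2) = 3.49 m/s.

V = 3.49 m/s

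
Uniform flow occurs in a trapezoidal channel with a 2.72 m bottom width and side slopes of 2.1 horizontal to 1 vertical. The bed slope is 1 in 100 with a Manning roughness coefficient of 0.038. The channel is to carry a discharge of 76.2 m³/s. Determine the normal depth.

Manning's equation rearranged: A R^(2/3) = nQ / (1·√S) = 0.038 × 76.2 / (√0.01) = 28.96.
Try y = 3.18 m: A R^(2/3) = 42.68 — over.
Try y = 2.26 m: A R^(2/3) = 19.84 — short.
Try y = 2.68 m: A R^(2/3) = 28.97 — close enough.

y_n = 2.68 m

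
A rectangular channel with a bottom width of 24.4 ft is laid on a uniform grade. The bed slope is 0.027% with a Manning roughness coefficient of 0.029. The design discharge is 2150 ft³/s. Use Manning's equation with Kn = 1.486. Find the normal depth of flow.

y_n = 25.6 ft

Manning's equation rearranged: A R^(2/3) = nQ / (1.486·√S) = 0.029 × 2150 / (1.486 × √0.00027) = 2553.
Try y = 31.3 ft: A R^(2/3) = 3250 — over.
Try y = 18.5 ft: A R^(2/3) = 1707 — short.
Try y = 25.6 ft: A R^(2/3) = 2553 — close enough.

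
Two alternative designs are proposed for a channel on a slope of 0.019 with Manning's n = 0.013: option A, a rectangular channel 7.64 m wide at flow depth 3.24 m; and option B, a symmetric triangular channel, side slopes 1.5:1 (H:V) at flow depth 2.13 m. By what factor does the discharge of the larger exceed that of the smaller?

Channel A: Flow area A = b·y = 7.64 × 3.24 = 24.75 m². Wetted perimeter P = b + 2y = 7.64 + 2×3.24 = 14.12 m. Hydraulic radius R = A/P = 24.75/14.12 = 1.753 m. Q_A = (1/0.013)·24.75·1.753^(2/3)·√0.019 = 381.6 m³/s.
Channel B: For a triangular section with side slope z = 1.5: A = zy² = 1.5×2.13² = 6.805 m²; P = 2y√(1+z²) = 2×2.13×1.803 = 7.68 m. Hydraulic radius R = A/P = 6.805/7.68 = 0.8861 m. Q_B = (1/0.013)·6.805·0.8861^(2/3)·√0.019 = 66.57 m³/s.
The larger discharge is 381.6 m³/s and the smaller is 66.57 m³/s; the ratio is 5.73.

5.73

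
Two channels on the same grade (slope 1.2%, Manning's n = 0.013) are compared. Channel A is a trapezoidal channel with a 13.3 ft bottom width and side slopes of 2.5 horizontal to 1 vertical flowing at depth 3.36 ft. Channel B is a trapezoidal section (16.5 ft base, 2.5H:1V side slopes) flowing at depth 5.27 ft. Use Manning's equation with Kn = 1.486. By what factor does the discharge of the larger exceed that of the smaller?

2.81

Channel A: With bottom width b = 13.3 ft and side slope z = 2.5: A = (b + zy)y = (13.3 + 2.5×3.36)×3.36 = 72.91 ft²; P = b + 2y√(1+z²) = 13.3 + 2×3.36×2.693 = 31.39 ft. Hydraulic radius R = A/P = 72.91/31.39 = 2.322 ft. Q_A = (1.486/0.013)·72.91·2.322^(2/3)·√0.012 = 1601 ft³/s.
Channel B: With bottom width b = 16.5 ft and side slope z = 2.5: A = (b + zy)y = (16.5 + 2.5×5.27)×5.27 = 156.4 ft²; P = b + 2y√(1+z²) = 16.5 + 2×5.27×2.693 = 44.88 ft. Hydraulic radius R = A/P = 156.4/44.88 = 3.485 ft. Q_B = (1.486/0.013)·156.4·3.485^(2/3)·√0.012 = 4501 ft³/s.
The larger discharge is 4501 ft³/s and the smaller is 1601 ft³/s; the ratio is 2.81.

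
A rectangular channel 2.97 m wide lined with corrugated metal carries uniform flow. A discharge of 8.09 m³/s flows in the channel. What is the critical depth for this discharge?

For a rectangular channel, critical depth y_c = (q²/g)^(1/3) where q = Q/b = 8.09/2.97 = 2.724 m²/s.
So y_c = (2.724²/9.81)^(1/3) = 0.911 m.

y_c = 0.911 m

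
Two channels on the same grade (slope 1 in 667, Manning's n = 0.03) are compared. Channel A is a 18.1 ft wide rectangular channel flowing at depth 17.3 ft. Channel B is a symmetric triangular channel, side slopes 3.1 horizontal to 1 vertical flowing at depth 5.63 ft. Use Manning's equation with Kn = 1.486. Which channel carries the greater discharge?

channel A

Channel A: Flow area A = b·y = 18.1 × 17.3 = 313.1 ft². Wetted perimeter P = b + 2y = 18.1 + 2×17.3 = 52.7 ft. Hydraulic radius R = A/P = 313.1/52.7 = 5.942 ft. Q_A = (1.486/0.03)·313.1·5.942^(2/3)·√0.001499 = 1970 ft³/s.
Channel B: For a triangular section with side slope z = 3.1: A = zy² = 3.1×5.63² = 98.26 ft²; P = 2y√(1+z²) = 2×5.63×3.257 = 36.68 ft. Hydraulic radius R = A/P = 98.26/36.68 = 2.679 ft. Q_B = (1.486/0.03)·98.26·2.679^(2/3)·√0.001499 = 363.5 ft³/s.
Q_A = 1970 ft³/s vs Q_B = 363.5 ft³/s, so channel A carries more.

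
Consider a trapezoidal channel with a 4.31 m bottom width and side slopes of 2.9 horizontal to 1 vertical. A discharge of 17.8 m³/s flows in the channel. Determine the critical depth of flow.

y_c = 0.963 m

At critical depth, Q² T / (g A³) = 1, i.e. A³/T = Q²/g = 17.8²/9.81 = 32.3.
Trying y = 1.17 m: A³/T = 65.97 — high.
Trying y = 0.835 m: A³/T = 19.4 — low.
Trying y = 0.963 m: A³/T = 32.34 — matches.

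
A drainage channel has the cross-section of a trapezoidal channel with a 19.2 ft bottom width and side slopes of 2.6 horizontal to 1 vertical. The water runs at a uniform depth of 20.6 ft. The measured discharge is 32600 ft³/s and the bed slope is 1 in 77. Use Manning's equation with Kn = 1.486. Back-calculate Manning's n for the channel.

With bottom width b = 19.2 ft and side slope z = 2.6: A = (b + zy)y = (19.2 + 2.6×20.6)×20.6 = 1499 ft²; P = b + 2y√(1+z²) = 19.2 + 2×20.6×2.786 = 134 ft.
Hydraulic radius R = A/P = 1499/134 = 11.19 ft.
Rearranging Manning's equation: n = (1.486/Q) A R^(2/3) S^(1/2) = (1.486/32600) × 1499 × 11.19^(2/3) × √0.01299 = 0.0389.

n = 0.0389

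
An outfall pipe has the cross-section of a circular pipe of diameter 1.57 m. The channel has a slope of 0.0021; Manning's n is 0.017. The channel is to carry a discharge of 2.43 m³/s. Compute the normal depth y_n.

y_n = 1.13 m

Manning's equation rearranged: A R^(2/3) = nQ / (1·√S) = 0.017 × 2.43 / (√0.0021) = 0.9015.
Try y = 0.79 m: A R^(2/3) = 0.5245 — low.
Try y = 1.13 m: A R^(2/3) = 0.9004 — close enough.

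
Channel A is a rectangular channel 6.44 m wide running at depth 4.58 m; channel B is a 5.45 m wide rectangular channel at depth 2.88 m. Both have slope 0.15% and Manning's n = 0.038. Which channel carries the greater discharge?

Channel A: Flow area A = b·y = 6.44 × 4.58 = 29.5 m². Wetted perimeter P = b + 2y = 6.44 + 2×4.58 = 15.6 m. Hydraulic radius R = A/P = 29.5/15.6 = 1.891 m. Q_A = (1/0.038)·29.5·1.891^(2/3)·√0.0015 = 45.97 m³/s.
Channel B: Flow area A = b·y = 5.45 × 2.88 = 15.7 m². Wetted perimeter P = b + 2y = 5.45 + 2×2.88 = 11.21 m. Hydraulic radius R = A/P = 15.7/11.21 = 1.4 m. Q_B = (1/0.038)·15.7·1.4^(2/3)·√0.0015 = 20.02 m³/s.
Q_A = 45.97 m³/s vs Q_B = 20.02 m³/s, so channel A carries more.

channel A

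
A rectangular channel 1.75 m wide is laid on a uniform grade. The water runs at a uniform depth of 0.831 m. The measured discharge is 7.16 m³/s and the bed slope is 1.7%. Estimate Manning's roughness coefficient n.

Flow area A = b·y = 1.75 × 0.831 = 1.454 m². Wetted perimeter P = b + 2y = 1.75 + 2×0.831 = 3.412 m.
Hydraulic radius R = A/P = 1.454/3.412 = 0.4262 m.
Rearranging Manning's equation: n = (1/Q) A R^(2/3) S^(1/2) = (1/7.16) × 1.454 × 0.4262^(2/3) × √0.017 = 0.015.

n = 0.015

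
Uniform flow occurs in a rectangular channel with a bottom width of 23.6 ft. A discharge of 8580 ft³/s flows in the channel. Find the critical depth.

y_c = 16 ft

For a rectangular channel, critical depth y_c = (q²/g)^(1/3) where q = Q/b = 8580/23.6 = 363.6 ft²/s.
So y_c = (363.6²/32.2)^(1/3) = 16 ft.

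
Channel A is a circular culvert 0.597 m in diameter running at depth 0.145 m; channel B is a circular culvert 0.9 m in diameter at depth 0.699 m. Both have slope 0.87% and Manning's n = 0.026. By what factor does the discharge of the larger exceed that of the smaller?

21.9

Channel A: For a circular section of diameter D = 0.597 m at depth y = 0.145 m, the central angle is θ = 2 arccos(1 − 2y/D) = 2.061 rad. Then A = (D²/8)(θ − sin θ) = 0.05254 m² and P = Dθ/2 = 0.6153 m. Hydraulic radius R = A/P = 0.05254/0.6153 = 0.08538 m. Q_A = (1/0.026)·0.05254·0.08538^(2/3)·√0.0087 = 0.03655 m³/s.
Channel B: For a circular section of diameter D = 0.9 m at depth y = 0.699 m, the central angle is θ = 2 arccos(1 − 2y/D) = 4.314 rad. Then A = (D²/8)(θ − sin θ) = 0.5302 m² and P = Dθ/2 = 1.941 m. Hydraulic radius R = A/P = 0.5302/1.941 = 0.2731 m. Q_B = (1/0.026)·0.5302·0.2731^(2/3)·√0.0087 = 0.8005 m³/s.
The larger discharge is 0.8005 m³/s and the smaller is 0.03655 m³/s; the ratio is 21.9.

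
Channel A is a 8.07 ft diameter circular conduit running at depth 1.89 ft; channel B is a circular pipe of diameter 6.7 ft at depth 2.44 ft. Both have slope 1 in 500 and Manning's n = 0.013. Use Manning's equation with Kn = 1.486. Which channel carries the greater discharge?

Channel A: For a circular section of diameter D = 8.07 ft at depth y = 1.89 ft, the central angle is θ = 2 arccos(1 − 2y/D) = 2.021 rad. Then A = (D²/8)(θ − sin θ) = 9.118 ft² and P = Dθ/2 = 8.153 ft. Hydraulic radius R = A/P = 9.118/8.153 = 1.118 ft. Q_A = (1.486/0.013)·9.118·1.118^(2/3)·√0.002 = 50.22 ft³/s.
Channel B: For a circular section of diameter D = 6.7 ft at depth y = 2.44 ft, the central angle is θ = 2 arccos(1 − 2y/D) = 2.591 rad. Then A = (D²/8)(θ − sin θ) = 11.61 ft² and P = Dθ/2 = 8.681 ft. Hydraulic radius R = A/P = 11.61/8.681 = 1.337 ft. Q_B = (1.486/0.013)·11.61·1.337^(2/3)·√0.002 = 72.01 ft³/s.
Q_A = 50.22 ft³/s vs Q_B = 72.01 ft³/s, so channel B carries more.

channel B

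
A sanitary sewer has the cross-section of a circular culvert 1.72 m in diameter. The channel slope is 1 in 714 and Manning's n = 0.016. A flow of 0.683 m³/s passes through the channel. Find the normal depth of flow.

Manning's equation rearranged: A R^(2/3) = nQ / (1·√S) = 0.016 × 0.683 / (√0.001401) = 0.292.
Trying y = 0.662 m: A R^(2/3) = 0.4156 — high.
Trying y = 0.426 m: A R^(2/3) = 0.178 — low.
Trying y = 0.549 m: A R^(2/3) = 0.2921 — ≈ 0.292.

y_n = 0.549 m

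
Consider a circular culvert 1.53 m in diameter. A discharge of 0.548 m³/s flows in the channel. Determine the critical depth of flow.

At critical depth, Q² T / (g A³) = 1, i.e. A³/T = Q²/g = 0.548²/9.81 = 0.03061.
At y = 0.428 m: A³/T = 0.05427 — high.
At y = 0.307 m: A³/T = 0.01484 — low.
At y = 0.369 m: A³/T = 0.03047 — close enough.

y_c = 0.369 m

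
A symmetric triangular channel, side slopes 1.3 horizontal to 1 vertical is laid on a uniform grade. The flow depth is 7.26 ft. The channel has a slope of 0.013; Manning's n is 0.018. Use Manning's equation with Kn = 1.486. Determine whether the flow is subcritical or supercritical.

supercritical

For a triangular section with side slope z = 1.3: A = zy² = 1.3×7.26² = 68.52 ft²; P = 2y√(1+z²) = 2×7.26×1.64 = 23.81 ft.
Hydraulic radius R = A/P = 68.52/23.81 = 2.877 ft.
V = (1.486/n) R^(2/3) √S = (1.486/0.018) × 2.877^(2/3) × √0.013 = 19.04 ft/s. Hydraulic depth D_h = A/T = 68.52/18.88 = 3.63 ft.
Froude number Fr = V/√(g·D_h) = 19.04/√(32.2×3.63) = 1.76, which is greater than 1, so the flow is supercritical.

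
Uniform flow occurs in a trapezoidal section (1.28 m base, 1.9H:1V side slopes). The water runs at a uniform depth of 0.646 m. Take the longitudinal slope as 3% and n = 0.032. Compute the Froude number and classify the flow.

With bottom width b = 1.28 m and side slope z = 1.9: A = (b + zy)y = (1.28 + 1.9×0.646)×0.646 = 1.62 m²; P = b + 2y√(1+z²) = 1.28 + 2×0.646×2.147 = 4.054 m.
Hydraulic radius R = A/P = 1.62/4.054 = 0.3995 m.
V = (1/n) R^(2/3) √S = (1/0.032) × 0.3995^(2/3) × √0.03 = 2.936 m/s. Hydraulic depth D_h = A/T = 1.62/3.735 = 0.4337 m.
Froude number Fr = V/√(g·D_h) = 2.936/√(9.81×0.4337) = 1.42, which is greater than 1, so the flow is supercritical.

supercritical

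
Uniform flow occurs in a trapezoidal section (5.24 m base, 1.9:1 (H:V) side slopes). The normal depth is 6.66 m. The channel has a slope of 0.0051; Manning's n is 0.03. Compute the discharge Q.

With bottom width b = 5.24 m and side slope z = 1.9: A = (b + zy)y = (5.24 + 1.9×6.66)×6.66 = 119.2 m²; P = b + 2y√(1+z²) = 5.24 + 2×6.66×2.147 = 33.84 m.
Hydraulic radius R = A/P = 119.2/33.84 = 3.522 m.
Manning's equation: Q = (1/n) A R^(2/3) S^(1/2) = (1/0.03) × 119.2 × 3.522^(2/3) × 0.0051^(1/2) = 657 m³/s.

Q = 657 m³/s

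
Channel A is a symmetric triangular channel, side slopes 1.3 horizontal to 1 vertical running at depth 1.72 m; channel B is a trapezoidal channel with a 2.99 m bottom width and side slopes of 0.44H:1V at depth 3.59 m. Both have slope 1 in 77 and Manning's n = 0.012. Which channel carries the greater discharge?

Channel A: For a triangular section with side slope z = 1.3: A = zy² = 1.3×1.72² = 3.846 m²; P = 2y√(1+z²) = 2×1.72×1.64 = 5.642 m. Hydraulic radius R = A/P = 3.846/5.642 = 0.6817 m. Q_A = (1/0.012)·3.846·0.6817^(2/3)·√0.01299 = 28.29 m³/s.
Channel B: With bottom width b = 2.99 m and side slope z = 0.44: A = (b + zy)y = (2.99 + 0.44×3.59)×3.59 = 16.4 m²; P = b + 2y√(1+z²) = 2.99 + 2×3.59×1.093 = 10.83 m. Hydraulic radius R = A/P = 16.4/10.83 = 1.514 m. Q_B = (1/0.012)·16.4·1.514^(2/3)·√0.01299 = 205.4 m³/s.
Q_A = 28.29 m³/s vs Q_B = 205.4 m³/s, so channel B carries more.

channel B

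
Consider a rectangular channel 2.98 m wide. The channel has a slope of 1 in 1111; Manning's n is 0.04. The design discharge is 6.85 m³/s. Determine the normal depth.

y_n = 3.06 m

Manning's equation rearranged: A R^(2/3) = nQ / (1·√S) = 0.04 × 6.85 / (√0.0009001) = 9.133.
Trying y = 2.7 m: A R^(2/3) = 7.831 — low.
Trying y = 3.61 m: A R^(2/3) = 11.15 — high.
Trying y = 3.06 m: A R^(2/3) = 9.131 — close enough.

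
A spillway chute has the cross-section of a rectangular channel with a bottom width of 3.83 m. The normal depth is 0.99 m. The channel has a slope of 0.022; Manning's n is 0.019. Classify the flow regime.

supercritical

Flow area A = b·y = 3.83 × 0.99 = 3.792 m². Wetted perimeter P = b + 2y = 3.83 + 2×0.99 = 5.81 m.
Hydraulic radius R = A/P = 3.792/5.81 = 0.6526 m.
V = (1/n) R^(2/3) √S = (1/0.019) × 0.6526^(2/3) × √0.022 = 5.873 m/s. Hydraulic depth D_h = A/T = 3.792/3.83 = 0.99 m.
Froude number Fr = V/√(g·D_h) = 5.873/√(9.81×0.99) = 1.88, which is greater than 1, so the flow is supercritical.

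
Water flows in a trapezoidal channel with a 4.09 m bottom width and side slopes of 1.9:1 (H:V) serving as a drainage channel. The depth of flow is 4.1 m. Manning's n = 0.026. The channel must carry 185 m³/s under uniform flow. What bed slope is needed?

S = 0.00332

With bottom width b = 4.09 m and side slope z = 1.9: A = (b + zy)y = (4.09 + 1.9×4.1)×4.1 = 48.71 m²; P = b + 2y√(1+z²) = 4.09 + 2×4.1×2.147 = 21.7 m.
Hydraulic radius R = A/P = 48.71/21.7 = 2.245 m.
From Manning's equation, S = [nQ / (1 A R^(2/3))]² = [0.026 × 185 / (1 × 48.71 × 2.245^(2/3))]² = 0.00332.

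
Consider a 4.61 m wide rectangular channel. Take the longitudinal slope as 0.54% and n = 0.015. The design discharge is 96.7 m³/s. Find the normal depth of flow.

y_n = 3.45 m

Manning's equation rearranged: A R^(2/3) = nQ / (1·√S) = 0.015 × 96.7 / (√0.0054) = 19.74.
At y = 2.44 m: A R^(2/3) = 12.6 — too small.
At y = 3.94 m: A R^(2/3) = 23.31 — too large.
At y = 3.45 m: A R^(2/3) = 19.73 — ≈ 19.74.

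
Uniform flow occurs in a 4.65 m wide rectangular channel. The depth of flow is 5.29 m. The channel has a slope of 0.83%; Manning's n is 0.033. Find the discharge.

Q = 93.5 m³/s

Flow area A = b·y = 4.65 × 5.29 = 24.6 m². Wetted perimeter P = b + 2y = 4.65 + 2×5.29 = 15.23 m.
Hydraulic radius R = A/P = 24.6/15.23 = 1.615 m.
Manning's equation: Q = (1/n) A R^(2/3) S^(1/2) = (1/0.033) × 24.6 × 1.615^(2/3) × 0.0083^(1/2) = 93.5 m³/s.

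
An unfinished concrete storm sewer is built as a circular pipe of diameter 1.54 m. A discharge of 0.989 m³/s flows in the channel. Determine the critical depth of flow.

At critical depth, Q² T / (g A³) = 1, i.e. A³/T = Q²/g = 0.989²/9.81 = 0.09971.
At y = 0.448 m: A³/T = 0.06527 — low.
At y = 0.608 m: A³/T = 0.2123 — high.
At y = 0.5 m: A³/T = 0.09988 — ≈ 0.09971.

y_c = 0.5 m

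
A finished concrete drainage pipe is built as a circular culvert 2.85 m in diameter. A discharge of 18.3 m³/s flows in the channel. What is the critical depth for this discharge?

At critical depth, Q² T / (g A³) = 1, i.e. A³/T = Q²/g = 18.3²/9.81 = 34.14.
Try y = 2.29 m: A³/T = 73.21 — too large.
Try y = 1.6 m: A³/T = 17.72 — too small.
Try y = 1.9 m: A³/T = 34.32 — close enough.

y_c = 1.9 m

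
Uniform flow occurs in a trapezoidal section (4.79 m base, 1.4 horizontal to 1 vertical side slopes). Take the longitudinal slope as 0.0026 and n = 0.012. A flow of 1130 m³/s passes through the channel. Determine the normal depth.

y_n = 7.37 m

Manning's equation rearranged: A R^(2/3) = nQ / (1·√S) = 0.012 × 1130 / (√0.0026) = 265.9.
At y = 8.45 m: A R^(2/3) = 362.5 — too large.
At y = 5.02 m: A R^(2/3) = 114.7 — too small.
At y = 7.37 m: A R^(2/3) = 266 — matches.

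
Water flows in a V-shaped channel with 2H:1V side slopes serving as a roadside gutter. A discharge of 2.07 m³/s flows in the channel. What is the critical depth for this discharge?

y_c = 0.738 m

At critical depth, Q² T / (g A³) = 1, i.e. A³/T = Q²/g = 2.07²/9.81 = 0.4368.
Trying y = 0.515 m: A³/T = 0.07245 — low.
Trying y = 0.838 m: A³/T = 0.8265 — high.
Trying y = 0.738 m: A³/T = 0.4378 — close enough.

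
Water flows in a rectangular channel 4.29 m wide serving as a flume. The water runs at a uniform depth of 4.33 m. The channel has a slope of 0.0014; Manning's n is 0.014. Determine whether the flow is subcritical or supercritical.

subcritical

Flow area A = b·y = 4.29 × 4.33 = 18.58 m². Wetted perimeter P = b + 2y = 4.29 + 2×4.33 = 12.95 m.
Hydraulic radius R = A/P = 18.58/12.95 = 1.434 m.
V = (1/n) R^(2/3) √S = (1/0.014) × 1.434^(2/3) × √0.0014 = 3.399 m/s. Hydraulic depth D_h = A/T = 18.58/4.29 = 4.33 m.
Froude number Fr = V/√(g·D_h) = 3.399/√(9.81×4.33) = 0.522, which is less than 1, so the flow is subcritical.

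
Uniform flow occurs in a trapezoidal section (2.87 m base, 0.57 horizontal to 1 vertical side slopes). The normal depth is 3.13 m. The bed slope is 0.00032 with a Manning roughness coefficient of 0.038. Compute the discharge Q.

With bottom width b = 2.87 m and side slope z = 0.57: A = (b + zy)y = (2.87 + 0.57×3.13)×3.13 = 14.57 m²; P = b + 2y√(1+z²) = 2.87 + 2×3.13×1.151 = 10.08 m.
Hydraulic radius R = A/P = 14.57/10.08 = 1.446 m.
Manning's equation: Q = (1/n) A R^(2/3) S^(1/2) = (1/0.038) × 14.57 × 1.446^(2/3) × 0.00032^(1/2) = 8.77 m³/s.

Q = 8.77 m³/s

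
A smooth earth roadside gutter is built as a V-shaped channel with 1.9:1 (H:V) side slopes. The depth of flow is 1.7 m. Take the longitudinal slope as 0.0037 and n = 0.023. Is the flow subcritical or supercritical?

subcritical

For a triangular section with side slope z = 1.9: A = zy² = 1.9×1.7² = 5.491 m²; P = 2y√(1+z²) = 2×1.7×2.147 = 7.3 m.
Hydraulic radius R = A/P = 5.491/7.3 = 0.7522 m.
V = (1/n) R^(2/3) √S = (1/0.023) × 0.7522^(2/3) × √0.0037 = 2.187 m/s. Hydraulic depth D_h = A/T = 5.491/6.46 = 0.85 m.
Froude number Fr = V/√(g·D_h) = 2.187/√(9.81×0.85) = 0.757, which is less than 1, so the flow is subcritical.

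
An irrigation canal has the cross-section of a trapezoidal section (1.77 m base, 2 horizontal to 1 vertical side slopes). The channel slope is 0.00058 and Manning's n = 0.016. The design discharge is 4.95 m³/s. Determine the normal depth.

y_n = 1.1 m

Manning's equation rearranged: A R^(2/3) = nQ / (1·√S) = 0.016 × 4.95 / (√0.00058) = 3.289.
Try y = 1.33 m: A R^(2/3) = 4.921 — over.
Try y = 1.1 m: A R^(2/3) = 3.286 — close enough.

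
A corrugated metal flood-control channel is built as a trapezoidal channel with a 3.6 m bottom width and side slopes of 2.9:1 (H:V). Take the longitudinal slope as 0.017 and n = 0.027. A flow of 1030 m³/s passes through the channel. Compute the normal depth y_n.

y_n = 5.45 m

Manning's equation rearranged: A R^(2/3) = nQ / (1·√S) = 0.027 × 1030 / (√0.017) = 213.3.
At y = 6.41 m: A R^(2/3) = 316.1 — over.
At y = 4.03 m: A R^(2/3) = 103.4 — short.
At y = 5.45 m: A R^(2/3) = 212.9 — ≈ 213.3.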